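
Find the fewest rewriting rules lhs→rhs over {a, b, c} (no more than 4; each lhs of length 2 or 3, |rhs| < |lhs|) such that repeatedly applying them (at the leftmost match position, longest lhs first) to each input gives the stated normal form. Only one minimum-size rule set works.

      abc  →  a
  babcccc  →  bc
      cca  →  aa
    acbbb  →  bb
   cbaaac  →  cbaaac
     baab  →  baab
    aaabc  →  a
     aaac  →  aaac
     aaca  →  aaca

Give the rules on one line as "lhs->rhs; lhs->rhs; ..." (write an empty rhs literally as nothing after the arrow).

abc->cc; acb->; acc->; cc->a

  | abc => cc => a
  | babcccc => bccccc => baccc => bc
  | cca => aa
  | acbbb => bb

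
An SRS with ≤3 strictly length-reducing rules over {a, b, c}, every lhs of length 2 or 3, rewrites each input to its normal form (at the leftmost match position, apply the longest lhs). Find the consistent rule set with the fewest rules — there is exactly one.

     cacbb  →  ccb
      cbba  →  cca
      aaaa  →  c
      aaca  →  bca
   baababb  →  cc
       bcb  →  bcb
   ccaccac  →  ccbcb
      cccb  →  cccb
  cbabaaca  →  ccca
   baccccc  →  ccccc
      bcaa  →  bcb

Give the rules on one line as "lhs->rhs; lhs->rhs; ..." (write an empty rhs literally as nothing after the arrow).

  | cacbb => cbbb => ccb
  | cbba => cca
  | aaaa => baa => bb => c
  | aaca => bca

aa->b; ac->b; bb->c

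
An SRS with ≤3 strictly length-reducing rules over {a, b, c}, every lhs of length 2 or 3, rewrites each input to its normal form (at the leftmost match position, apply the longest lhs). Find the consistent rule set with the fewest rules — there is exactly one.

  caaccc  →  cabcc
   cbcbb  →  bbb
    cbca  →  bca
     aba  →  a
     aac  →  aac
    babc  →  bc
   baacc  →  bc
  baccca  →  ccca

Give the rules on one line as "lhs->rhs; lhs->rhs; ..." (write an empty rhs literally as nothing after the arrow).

acc->bc; ba->; cb->b

  | caaccc => cabcc
  | cbcbb => bcbb => bbb
  | cbca => bca
  | aba => a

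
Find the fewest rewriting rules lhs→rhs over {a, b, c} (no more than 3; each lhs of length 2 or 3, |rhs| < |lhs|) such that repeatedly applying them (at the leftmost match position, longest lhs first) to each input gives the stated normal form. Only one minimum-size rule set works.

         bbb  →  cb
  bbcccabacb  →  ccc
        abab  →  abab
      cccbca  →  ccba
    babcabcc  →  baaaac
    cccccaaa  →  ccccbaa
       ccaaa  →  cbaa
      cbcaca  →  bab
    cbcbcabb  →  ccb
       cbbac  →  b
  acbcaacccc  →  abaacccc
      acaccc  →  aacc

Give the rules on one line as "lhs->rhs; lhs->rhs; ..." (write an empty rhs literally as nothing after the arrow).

  | bbb => cb
  | bbcccabacb => ccccabacb => cccbbacb => ccccacb => cccbcb => cccab => ccbb => ccc
  | abab
  | cccbca => cccaa => ccba

bb->c; bc->a; ca->b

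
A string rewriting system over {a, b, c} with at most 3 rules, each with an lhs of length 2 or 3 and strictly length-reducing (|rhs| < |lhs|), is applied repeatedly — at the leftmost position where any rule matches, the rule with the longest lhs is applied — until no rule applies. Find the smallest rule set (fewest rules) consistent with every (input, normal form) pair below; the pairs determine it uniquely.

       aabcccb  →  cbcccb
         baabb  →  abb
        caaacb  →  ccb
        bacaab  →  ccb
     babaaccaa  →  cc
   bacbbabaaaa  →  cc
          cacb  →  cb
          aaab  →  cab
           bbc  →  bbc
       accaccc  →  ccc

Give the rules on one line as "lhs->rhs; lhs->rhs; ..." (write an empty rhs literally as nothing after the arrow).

aa->c; ac->; ba->

  | aabcccb => cbcccb
  | baabb => abb
  | caaacb => ccacb => ccb
  | bacaab => caab => ccb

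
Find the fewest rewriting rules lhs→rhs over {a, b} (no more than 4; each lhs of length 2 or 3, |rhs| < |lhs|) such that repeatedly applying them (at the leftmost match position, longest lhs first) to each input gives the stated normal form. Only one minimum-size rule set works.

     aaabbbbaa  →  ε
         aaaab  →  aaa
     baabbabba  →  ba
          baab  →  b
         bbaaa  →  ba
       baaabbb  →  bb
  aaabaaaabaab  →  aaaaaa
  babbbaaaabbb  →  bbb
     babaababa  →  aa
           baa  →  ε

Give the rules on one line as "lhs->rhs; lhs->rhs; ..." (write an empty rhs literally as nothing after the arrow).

  | aaabbbbaa => aabbbaa => abbaa => baa => ε
  | aaaab => aaa
  | baabbabba => bbabba => babba => abba => ba
  | baab => b

ab->; baa->; bab->ab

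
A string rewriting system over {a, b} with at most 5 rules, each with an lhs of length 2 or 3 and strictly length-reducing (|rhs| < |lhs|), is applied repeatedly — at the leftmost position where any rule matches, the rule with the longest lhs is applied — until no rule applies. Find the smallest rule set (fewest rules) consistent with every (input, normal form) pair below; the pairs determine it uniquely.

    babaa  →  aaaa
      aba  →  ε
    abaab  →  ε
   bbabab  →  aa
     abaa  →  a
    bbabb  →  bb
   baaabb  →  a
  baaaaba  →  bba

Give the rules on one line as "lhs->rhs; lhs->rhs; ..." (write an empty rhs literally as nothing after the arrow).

ab->; aba->; baa->b; bab->aa

  | babaa => aaaa
  | aba => ε
  | abaab => ab => ε
  | bbabab => baaab => bab => aa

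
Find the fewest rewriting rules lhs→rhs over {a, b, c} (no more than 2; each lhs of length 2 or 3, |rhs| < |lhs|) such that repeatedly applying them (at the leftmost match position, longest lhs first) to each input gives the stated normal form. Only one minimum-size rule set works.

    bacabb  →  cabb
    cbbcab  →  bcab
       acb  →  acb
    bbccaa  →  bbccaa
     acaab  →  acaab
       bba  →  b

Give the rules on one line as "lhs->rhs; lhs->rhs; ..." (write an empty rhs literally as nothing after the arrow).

ba->; cbb->b

  | bacabb => cabb
  | cbbcab => bcab
  | acb
  | bbccaa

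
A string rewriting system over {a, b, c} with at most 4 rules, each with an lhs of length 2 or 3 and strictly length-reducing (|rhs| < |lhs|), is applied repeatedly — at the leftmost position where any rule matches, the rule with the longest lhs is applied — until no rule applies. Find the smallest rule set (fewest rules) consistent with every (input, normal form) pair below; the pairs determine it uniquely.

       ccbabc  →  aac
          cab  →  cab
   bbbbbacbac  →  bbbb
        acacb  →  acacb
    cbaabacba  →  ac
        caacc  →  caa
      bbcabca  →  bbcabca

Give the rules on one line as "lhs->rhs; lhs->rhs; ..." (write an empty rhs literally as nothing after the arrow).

ba->c; bab->aa; cc->

  | ccbabc => babc => aac
  | cab
  | bbbbbacbac => bbbbccbac => bbbbbac => bbbbcc => bbbb
  | acacb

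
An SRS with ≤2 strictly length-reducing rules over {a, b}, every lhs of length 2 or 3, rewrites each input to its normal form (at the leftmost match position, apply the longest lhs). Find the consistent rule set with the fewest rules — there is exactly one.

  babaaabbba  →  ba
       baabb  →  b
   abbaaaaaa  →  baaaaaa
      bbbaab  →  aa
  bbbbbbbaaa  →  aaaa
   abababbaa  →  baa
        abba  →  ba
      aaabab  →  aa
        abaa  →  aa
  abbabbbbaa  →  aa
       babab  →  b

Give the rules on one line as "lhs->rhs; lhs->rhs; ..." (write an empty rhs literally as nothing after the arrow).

ab->; bbb->a

  | babaaabbba => baaabbba => baabba => baba => ba
  | baabb => bab => b
  | abbaaaaaa => baaaaaa
  | bbbaab => aaab => aa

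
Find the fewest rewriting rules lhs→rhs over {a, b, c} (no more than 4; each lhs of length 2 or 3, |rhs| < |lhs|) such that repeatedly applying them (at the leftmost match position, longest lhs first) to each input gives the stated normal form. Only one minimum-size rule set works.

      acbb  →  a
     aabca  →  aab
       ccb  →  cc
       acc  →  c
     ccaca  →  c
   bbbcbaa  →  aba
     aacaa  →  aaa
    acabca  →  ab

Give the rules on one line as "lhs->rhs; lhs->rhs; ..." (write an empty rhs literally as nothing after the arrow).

  | acbb => bb => a
  | aabca => aab
  | ccb => cc
  | acc => c

ac->; bb->a; ca->; cb->c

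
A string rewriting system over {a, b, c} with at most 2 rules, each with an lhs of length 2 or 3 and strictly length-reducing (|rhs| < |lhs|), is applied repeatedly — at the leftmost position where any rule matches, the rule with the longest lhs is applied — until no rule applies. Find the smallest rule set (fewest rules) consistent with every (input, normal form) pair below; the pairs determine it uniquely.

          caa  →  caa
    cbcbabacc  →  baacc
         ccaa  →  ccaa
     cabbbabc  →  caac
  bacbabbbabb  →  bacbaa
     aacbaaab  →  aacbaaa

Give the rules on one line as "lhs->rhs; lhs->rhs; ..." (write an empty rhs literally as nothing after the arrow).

  | caa
  | cbcbabacc => babacc => baacc
  | ccaa
  | cabbbabc => cabbabc => cababc => caabc => caac

ab->a; cbc->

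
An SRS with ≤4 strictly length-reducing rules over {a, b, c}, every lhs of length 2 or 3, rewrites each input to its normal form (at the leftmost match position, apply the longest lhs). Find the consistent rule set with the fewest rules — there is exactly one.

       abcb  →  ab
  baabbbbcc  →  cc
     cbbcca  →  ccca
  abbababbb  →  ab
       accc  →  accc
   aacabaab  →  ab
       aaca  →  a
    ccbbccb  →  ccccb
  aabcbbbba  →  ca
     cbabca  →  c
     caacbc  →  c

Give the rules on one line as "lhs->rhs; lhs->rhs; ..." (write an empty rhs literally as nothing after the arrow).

  | abcb => ab
  | baabbbbcc => bbbbbbcc => bbbbcc => bbcc => cc
  | cbbcca => ccca
  | abbababbb => aababbb => bbabbb => abbb => ab

aa->b; bb->; bc->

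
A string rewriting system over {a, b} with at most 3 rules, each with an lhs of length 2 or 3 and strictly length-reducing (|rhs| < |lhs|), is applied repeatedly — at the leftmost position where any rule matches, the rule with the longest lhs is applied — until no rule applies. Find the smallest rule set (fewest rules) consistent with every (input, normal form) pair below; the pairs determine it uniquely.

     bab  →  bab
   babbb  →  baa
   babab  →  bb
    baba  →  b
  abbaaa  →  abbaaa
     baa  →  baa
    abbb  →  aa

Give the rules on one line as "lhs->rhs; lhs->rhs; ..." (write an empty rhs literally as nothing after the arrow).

  | bab
  | babbb => baa
  | babab => bb
  | baba => b

aba->; bbb->a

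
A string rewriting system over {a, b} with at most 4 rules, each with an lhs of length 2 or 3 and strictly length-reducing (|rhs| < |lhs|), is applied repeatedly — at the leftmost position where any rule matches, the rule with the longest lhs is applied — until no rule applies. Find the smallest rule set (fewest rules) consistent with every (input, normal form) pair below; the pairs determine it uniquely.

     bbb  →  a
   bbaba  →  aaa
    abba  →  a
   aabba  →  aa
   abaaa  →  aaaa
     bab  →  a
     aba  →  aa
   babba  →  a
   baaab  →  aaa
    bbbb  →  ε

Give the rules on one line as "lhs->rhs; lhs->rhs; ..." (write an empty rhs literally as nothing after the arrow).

  | bbb => ab => a
  | bbaba => aaba => aaa
  | abba => a
  | aabba => aa

ab->a; abb->; ba->a; bb->a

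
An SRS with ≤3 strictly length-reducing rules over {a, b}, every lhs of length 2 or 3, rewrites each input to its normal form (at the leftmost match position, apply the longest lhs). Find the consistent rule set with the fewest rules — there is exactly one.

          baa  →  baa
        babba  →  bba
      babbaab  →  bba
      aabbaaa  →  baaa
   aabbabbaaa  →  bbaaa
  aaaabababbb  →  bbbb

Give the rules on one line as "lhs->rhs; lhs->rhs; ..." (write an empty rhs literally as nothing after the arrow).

ab->; aba->ba

  | baa
  | babba => bba
  | babbaab => bbaab => bba
  | aabbaaa => abaaa => baaa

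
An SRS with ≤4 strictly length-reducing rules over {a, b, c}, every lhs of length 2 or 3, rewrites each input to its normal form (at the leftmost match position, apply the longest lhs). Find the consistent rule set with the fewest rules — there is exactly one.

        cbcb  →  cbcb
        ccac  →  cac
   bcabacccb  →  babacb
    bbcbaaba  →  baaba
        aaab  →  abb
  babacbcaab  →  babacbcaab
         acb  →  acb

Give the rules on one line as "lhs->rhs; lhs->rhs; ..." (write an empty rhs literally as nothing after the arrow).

aaa->ab; bbc->; cab->ab; cc->c

  | cbcb
  | ccac => cac
  | bcabacccb => babacccb => babaccb => babacb
  | bbcbaaba => baaba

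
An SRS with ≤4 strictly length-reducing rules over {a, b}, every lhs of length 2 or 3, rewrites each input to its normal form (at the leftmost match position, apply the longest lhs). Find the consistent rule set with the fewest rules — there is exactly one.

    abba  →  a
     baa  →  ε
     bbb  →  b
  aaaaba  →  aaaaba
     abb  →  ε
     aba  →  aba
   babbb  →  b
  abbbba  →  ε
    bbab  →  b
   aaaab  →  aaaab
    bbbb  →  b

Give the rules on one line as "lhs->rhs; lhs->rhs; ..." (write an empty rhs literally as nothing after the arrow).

  | abba => a
  | baa => ε
  | bbb => bb => b
  | aaaaba

abb->; baa->; bb->b; bba->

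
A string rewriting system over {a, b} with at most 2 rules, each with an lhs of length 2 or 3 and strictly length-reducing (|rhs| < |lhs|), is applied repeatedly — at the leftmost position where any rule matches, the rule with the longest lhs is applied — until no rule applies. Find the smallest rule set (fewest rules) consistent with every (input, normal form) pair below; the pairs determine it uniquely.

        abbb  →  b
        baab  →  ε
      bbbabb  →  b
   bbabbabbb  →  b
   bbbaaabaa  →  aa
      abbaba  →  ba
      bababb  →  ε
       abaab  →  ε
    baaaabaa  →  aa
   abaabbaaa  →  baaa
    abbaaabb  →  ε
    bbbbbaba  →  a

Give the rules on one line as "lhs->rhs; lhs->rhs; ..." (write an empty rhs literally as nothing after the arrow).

  | abbb => bbb => b
  | baab => bab => bb => ε
  | bbbabb => babb => bbb => b
  | bbabbabbb => abbabbb => bbabbb => abbb => bbb => b

ab->b; bb->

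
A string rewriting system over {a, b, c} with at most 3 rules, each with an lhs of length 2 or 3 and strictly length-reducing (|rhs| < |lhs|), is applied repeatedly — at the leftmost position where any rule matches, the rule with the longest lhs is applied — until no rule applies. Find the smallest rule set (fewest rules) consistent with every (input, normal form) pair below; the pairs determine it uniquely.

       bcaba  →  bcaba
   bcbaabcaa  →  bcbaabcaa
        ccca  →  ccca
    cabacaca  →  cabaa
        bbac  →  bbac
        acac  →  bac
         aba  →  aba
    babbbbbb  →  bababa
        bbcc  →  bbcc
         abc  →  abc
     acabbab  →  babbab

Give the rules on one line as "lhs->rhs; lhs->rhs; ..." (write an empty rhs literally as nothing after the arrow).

aca->ba; bbb->ba

  | bcaba
  | bcbaabcaa
  | ccca
  | cabacaca => cabbaca => cabbba => cabaa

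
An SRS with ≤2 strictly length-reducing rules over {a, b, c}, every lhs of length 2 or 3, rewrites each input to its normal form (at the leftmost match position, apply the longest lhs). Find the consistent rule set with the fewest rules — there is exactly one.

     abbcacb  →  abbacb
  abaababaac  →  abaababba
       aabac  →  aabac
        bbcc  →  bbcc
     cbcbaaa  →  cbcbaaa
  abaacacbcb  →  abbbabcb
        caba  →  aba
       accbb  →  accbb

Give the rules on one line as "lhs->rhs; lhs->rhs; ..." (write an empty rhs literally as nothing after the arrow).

aac->ba; ca->a

  | abbcacb => abbacb
  | abaababaac => abaababba
  | aabac
  | bbcc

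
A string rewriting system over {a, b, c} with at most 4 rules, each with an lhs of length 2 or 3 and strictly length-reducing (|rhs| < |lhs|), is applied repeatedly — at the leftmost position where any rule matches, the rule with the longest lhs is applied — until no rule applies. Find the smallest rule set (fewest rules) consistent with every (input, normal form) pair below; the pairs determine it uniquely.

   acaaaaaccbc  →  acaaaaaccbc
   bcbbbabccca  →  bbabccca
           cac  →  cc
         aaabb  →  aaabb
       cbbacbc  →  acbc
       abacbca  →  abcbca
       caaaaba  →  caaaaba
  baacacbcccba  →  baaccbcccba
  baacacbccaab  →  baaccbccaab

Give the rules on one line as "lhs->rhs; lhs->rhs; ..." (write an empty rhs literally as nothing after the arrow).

  | acaaaaaccbc
  | bcbbbabccca => bbabccca
  | cac => cc
  | aaabb

bac->bc; cac->cc; cbb->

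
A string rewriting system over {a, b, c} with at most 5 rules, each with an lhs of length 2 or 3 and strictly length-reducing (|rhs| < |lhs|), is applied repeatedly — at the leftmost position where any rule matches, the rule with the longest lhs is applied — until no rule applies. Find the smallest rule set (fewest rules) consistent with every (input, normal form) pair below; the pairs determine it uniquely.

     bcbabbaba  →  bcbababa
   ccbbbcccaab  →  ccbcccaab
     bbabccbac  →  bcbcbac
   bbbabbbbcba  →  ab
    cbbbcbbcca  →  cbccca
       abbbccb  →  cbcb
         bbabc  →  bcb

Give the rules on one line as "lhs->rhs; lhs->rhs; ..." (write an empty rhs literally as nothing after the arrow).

abc->cb; bb->b; bca->ab; cbb->c

  | bcbabbaba => bcbababa
  | ccbbbcccaab => ccbcccaab
  | bbabccbac => babccbac => bcbcbac
  | bbbabbbbcba => bbabbbbcba => babbbbcba => babbbcba => babbcba => babcba => bcbba => bca => ab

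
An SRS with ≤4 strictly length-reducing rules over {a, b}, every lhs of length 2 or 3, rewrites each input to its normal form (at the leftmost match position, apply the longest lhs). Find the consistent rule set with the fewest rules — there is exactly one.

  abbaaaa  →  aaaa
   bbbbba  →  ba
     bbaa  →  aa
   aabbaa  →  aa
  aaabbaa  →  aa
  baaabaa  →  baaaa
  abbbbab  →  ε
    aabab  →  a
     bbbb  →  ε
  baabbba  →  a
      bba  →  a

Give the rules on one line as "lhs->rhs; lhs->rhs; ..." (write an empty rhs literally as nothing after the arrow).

ab->; abb->bb; bb->

  | abbaaaa => bbaaaa => aaaa
  | bbbbba => bbba => ba
  | bbaa => aa
  | aabbaa => abbaa => bbaa => aa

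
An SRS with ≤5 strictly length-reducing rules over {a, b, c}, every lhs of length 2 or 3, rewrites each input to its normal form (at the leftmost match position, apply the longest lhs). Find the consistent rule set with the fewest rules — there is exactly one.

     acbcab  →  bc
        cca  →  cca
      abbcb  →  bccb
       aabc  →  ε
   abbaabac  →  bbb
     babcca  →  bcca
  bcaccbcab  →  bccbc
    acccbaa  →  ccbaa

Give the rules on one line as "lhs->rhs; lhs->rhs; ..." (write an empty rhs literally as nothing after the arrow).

  | acbcab => bcab => bc
  | cca
  | abbcb => bccb
  | aabc => ac => ε

ab->; abb->bc; ac->; caa->b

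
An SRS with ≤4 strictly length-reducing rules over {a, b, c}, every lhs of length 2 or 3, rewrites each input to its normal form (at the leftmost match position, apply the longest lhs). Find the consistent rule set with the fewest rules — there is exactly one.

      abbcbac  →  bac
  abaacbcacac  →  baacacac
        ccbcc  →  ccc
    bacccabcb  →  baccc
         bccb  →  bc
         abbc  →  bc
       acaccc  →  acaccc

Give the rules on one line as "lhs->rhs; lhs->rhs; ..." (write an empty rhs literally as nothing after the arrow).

  | abbcbac => bcbac => bac
  | abaacbcacac => baacbcacac => baacacac
  | ccbcc => ccc
  | bacccabcb => baccccb => baccc

ab->; aba->ba; cb->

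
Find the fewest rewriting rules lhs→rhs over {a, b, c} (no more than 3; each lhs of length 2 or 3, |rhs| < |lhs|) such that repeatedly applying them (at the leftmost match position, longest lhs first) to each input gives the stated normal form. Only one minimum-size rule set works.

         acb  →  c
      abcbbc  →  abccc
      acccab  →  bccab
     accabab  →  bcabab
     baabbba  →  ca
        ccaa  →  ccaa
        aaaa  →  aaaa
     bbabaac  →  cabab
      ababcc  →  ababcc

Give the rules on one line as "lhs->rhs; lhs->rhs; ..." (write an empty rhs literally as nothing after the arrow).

  | acb => bb => c
  | abcbbc => abccc
  | acccab => bccab
  | accabab => bcabab

ac->b; bb->c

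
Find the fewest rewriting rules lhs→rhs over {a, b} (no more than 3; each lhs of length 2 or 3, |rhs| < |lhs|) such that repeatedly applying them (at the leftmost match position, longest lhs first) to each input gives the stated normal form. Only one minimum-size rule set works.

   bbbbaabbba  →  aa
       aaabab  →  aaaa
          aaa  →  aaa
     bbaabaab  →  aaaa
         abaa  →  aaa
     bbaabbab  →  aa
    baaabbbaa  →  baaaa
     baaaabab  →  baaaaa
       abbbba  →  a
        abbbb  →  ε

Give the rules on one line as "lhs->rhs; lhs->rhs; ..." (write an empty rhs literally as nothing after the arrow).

  | bbbbaabbba => bbaabbba => aabbba => aba => aa
  | aaabab => aaaab => aaaa
  | aaa
  | bbaabaab => aabaab => aaaab => aaaa

ab->a; abb->; bb->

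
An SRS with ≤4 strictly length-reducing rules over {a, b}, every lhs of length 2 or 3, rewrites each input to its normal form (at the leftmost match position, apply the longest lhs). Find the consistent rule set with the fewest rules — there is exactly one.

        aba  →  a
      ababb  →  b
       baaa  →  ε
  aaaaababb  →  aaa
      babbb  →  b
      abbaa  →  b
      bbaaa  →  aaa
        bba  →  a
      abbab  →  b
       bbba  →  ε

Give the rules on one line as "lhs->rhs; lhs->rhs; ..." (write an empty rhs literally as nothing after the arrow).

  | aba => a
  | ababb => abb => b
  | baaa => ba => ε
  | aaaaababb => aaaaabb => aaaab => aaa

ab->; ba->; baa->b; bb->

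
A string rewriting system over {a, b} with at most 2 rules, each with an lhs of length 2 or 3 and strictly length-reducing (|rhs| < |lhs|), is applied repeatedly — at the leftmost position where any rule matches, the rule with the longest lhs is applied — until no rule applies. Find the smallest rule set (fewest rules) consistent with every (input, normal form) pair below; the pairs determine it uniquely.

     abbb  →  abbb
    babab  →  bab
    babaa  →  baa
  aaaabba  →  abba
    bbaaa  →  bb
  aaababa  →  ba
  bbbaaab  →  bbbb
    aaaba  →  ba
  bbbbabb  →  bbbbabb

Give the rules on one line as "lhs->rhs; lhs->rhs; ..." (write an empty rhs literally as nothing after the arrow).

aaa->; aba->a

  | abbb
  | babab => bab
  | babaa => baa
  | aaaabba => abba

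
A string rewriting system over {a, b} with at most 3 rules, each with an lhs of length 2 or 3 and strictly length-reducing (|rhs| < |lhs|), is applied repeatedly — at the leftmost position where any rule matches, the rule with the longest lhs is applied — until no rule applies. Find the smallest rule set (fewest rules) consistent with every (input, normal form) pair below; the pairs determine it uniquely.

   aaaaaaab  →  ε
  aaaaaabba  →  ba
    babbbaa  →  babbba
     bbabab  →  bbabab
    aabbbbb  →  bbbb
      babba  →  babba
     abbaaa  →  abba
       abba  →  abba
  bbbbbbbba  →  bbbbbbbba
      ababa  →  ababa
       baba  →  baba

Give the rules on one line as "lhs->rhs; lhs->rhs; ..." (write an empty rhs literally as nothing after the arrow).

aa->a; aab->

  | aaaaaaab => aaaaaab => aaaaab => aaaab => aaab => aab => ε
  | aaaaaabba => aaaaabba => aaaabba => aaabba => aabba => ba
  | babbbaa => babbba
  | bbabab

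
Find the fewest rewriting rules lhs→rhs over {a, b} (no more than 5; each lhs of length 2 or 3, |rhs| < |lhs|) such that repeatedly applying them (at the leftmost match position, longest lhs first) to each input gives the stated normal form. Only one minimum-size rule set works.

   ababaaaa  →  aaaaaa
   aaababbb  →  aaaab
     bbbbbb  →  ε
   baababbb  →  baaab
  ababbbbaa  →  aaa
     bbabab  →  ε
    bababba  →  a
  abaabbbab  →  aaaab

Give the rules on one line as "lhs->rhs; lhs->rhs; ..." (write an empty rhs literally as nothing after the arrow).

aba->aa; bab->; bb->; bba->

  | ababaaaa => aabaaaa => aaaaaa
  | aaababbb => aaaabbb => aaaab
  | bbbbbb => bbbb => bb => ε
  | baababbb => baaabbb => baaab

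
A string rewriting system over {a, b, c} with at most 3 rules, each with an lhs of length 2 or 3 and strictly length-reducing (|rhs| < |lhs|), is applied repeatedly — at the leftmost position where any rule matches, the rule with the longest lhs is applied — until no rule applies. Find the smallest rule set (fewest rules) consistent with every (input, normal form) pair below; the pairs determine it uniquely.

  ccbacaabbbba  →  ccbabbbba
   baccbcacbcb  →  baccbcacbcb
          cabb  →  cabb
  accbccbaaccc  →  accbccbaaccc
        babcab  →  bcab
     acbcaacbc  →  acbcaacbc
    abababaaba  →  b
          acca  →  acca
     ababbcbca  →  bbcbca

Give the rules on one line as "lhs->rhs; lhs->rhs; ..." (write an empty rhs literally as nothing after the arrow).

aba->; abc->c; aca->

  | ccbacaabbbba => ccbabbbba
  | baccbcacbcb
  | cabb
  | accbccbaaccc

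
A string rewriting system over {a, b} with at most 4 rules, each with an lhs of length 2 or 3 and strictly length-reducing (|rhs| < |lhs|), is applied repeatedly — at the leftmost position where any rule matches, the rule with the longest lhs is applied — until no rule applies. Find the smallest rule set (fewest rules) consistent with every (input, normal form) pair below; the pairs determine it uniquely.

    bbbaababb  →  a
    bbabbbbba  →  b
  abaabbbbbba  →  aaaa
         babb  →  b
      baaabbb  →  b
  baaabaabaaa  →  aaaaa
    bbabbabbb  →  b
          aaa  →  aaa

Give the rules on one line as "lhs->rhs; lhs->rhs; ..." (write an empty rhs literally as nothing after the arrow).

ab->a; ba->b; bab->; bb->b

  | bbbaababb => bbaababb => baababb => bababb => abb => ab => a
  | bbabbbbba => babbbbba => bbbba => bbba => bba => ba => b
  | abaabbbbbba => aaabbbbbba => aaabbbbba => aaabbbba => aaabbba => aaabba => aaaba => aaaa
  | babb => b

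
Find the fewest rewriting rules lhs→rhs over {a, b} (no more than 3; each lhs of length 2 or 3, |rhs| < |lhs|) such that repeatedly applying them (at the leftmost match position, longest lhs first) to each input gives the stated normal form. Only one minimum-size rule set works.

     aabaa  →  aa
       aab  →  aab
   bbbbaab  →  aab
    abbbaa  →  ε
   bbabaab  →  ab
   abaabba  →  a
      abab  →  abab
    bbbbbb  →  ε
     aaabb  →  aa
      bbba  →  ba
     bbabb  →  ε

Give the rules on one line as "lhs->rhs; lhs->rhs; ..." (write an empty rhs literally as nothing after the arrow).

abb->; baa->; bb->

  | aabaa => aa
  | aab
  | bbbbaab => bbaab => aab
  | abbbaa => baa => ε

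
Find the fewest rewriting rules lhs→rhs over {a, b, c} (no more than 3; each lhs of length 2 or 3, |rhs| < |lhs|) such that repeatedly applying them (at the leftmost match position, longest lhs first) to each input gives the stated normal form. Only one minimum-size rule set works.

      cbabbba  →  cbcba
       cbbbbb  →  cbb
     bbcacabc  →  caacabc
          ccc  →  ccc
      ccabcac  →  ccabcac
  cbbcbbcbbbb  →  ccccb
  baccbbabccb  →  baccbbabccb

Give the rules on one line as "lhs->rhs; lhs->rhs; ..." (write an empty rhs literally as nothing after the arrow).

abb->c; bbb->; bbc->ca

  | cbabbba => cbcba
  | cbbbbb => cbb
  | bbcacabc => caacabc
  | ccc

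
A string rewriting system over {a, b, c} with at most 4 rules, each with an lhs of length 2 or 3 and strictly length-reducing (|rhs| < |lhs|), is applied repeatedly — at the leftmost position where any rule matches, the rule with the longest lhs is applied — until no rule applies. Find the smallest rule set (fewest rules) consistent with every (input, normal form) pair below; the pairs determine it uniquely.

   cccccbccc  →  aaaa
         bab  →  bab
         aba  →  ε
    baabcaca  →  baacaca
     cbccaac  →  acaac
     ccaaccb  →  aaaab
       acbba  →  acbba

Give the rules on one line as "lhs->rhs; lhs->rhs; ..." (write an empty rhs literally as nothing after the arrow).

  | cccccbccc => acccbccc => aacbccc => aacccc => aaacc => aaaa
  | bab
  | aba => ε
  | baabcaca => baacaca

aba->; bc->c; cc->a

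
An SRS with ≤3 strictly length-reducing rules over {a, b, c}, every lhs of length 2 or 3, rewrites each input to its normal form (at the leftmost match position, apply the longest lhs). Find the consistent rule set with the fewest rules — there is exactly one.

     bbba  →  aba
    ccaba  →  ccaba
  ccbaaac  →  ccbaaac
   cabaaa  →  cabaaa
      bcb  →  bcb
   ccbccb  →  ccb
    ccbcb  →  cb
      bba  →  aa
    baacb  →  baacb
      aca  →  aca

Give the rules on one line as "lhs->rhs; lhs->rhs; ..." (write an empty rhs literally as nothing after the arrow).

bb->a; cbc->

  | bbba => aba
  | ccaba
  | ccbaaac
  | cabaaa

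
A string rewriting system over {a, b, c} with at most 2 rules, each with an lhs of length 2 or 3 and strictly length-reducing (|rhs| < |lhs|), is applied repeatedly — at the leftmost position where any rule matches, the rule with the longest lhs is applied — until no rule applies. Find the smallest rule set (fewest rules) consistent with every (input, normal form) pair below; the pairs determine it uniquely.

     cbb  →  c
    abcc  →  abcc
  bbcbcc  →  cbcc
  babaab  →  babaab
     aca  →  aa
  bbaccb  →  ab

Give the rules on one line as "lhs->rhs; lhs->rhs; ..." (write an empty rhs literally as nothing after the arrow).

  | cbb => c
  | abcc
  | bbcbcc => cbcc
  | babaab

ac->a; bb->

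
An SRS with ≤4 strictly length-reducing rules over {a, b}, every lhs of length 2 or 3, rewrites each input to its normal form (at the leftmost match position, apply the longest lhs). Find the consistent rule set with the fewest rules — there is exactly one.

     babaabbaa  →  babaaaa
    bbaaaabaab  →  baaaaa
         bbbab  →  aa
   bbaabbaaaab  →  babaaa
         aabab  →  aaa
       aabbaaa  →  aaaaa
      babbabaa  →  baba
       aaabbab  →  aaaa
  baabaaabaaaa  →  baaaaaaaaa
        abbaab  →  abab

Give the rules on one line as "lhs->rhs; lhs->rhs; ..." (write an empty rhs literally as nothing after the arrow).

  | babaabbaa => babaabaa => babaaaa
  | bbaaaabaab => baaabaab => baaaaab => baaaaa
  | bbbab => aab => aa
  | bbaabbaaaab => babbaaaab => babaaab => babaaa

aab->aa; bba->b; bbb->a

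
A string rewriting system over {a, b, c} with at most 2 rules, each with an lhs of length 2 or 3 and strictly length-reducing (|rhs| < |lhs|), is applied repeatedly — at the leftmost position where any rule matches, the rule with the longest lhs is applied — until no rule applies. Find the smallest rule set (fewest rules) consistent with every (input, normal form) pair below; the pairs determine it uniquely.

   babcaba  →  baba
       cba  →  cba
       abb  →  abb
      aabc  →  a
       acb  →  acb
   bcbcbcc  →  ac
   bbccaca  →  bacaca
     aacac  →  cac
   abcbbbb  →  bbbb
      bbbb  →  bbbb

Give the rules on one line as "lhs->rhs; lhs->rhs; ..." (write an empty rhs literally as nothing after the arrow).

aa->; bc->a

  | babcaba => baaaba => baba
  | cba
  | abb
  | aabc => bc => a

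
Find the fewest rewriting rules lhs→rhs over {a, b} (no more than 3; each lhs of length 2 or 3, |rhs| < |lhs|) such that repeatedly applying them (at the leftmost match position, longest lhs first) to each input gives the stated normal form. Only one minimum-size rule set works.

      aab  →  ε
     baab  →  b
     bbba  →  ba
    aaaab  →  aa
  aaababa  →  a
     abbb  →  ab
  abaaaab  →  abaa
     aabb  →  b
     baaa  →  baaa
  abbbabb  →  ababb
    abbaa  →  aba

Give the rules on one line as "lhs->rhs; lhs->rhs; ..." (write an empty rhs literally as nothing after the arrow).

aab->; bba->b; bbb->b

  | aab => ε
  | baab => b
  | bbba => ba
  | aaaab => aa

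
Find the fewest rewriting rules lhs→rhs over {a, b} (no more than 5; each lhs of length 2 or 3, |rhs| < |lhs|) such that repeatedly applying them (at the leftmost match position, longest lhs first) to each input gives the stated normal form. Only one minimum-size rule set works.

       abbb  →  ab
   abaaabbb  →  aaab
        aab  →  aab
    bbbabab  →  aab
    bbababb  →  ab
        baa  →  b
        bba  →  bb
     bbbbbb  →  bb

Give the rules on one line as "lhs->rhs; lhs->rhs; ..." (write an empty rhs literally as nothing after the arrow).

aba->a; ba->b; bab->a; bbb->b

  | abbb => ab
  | abaaabbb => aaabbb => aaab
  | aab
  | bbbabab => babab => aab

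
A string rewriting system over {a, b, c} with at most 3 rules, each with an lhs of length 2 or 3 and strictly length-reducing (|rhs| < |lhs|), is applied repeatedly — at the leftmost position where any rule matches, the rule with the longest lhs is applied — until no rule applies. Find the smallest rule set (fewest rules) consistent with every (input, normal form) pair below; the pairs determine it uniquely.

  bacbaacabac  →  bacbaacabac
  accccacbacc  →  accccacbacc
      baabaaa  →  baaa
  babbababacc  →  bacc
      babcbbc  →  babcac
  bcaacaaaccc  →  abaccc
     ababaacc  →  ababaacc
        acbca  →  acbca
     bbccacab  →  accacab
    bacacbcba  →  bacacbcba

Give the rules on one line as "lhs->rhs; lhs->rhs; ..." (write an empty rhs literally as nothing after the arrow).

aab->; bb->a; caa->b

  | bacbaacabac
  | accccacbacc
  | baabaaa => baaa
  | babbababacc => baaababacc => baabacc => bacc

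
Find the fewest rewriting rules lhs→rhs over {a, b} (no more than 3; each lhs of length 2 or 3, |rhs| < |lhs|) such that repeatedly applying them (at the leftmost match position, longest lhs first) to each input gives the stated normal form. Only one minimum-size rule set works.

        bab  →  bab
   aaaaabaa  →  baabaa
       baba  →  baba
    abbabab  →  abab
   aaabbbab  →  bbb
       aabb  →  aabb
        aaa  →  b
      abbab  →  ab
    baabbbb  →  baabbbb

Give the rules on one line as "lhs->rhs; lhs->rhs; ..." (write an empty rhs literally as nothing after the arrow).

  | bab
  | aaaaabaa => baabaa
  | baba
  | abbabab => abab

aaa->b; bba->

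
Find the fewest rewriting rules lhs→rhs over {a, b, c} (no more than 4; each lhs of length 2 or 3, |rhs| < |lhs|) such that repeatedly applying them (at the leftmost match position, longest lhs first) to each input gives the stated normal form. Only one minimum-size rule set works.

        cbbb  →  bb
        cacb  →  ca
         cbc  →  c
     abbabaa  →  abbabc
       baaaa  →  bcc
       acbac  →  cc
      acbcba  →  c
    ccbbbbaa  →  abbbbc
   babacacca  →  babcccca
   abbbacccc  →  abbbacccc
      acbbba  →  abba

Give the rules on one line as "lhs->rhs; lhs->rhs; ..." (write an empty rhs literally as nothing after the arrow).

  | cbbb => bb
  | cacb => ca
  | cbc => c
  | abbabaa => abbabc

aa->c; aca->cc; cb->; ccb->ab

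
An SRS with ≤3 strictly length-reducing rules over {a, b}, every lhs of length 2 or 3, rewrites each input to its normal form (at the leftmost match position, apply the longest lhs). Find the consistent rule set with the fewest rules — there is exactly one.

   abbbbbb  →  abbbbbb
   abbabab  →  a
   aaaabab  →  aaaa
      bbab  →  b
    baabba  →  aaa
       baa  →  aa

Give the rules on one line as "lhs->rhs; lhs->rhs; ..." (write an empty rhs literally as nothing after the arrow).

  | abbbbbb
  | abbabab => abab => a
  | aaaabab => aaaa
  | bbab => b

ba->a; bab->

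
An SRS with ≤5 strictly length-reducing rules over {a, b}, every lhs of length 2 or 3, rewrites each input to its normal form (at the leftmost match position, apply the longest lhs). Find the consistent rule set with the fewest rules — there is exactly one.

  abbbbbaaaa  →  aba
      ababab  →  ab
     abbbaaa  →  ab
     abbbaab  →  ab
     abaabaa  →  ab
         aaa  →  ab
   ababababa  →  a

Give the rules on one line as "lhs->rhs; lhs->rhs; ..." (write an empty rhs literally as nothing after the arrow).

aa->a; aaa->ab; bab->; bbb->bb

  | abbbbbaaaa => abbbbaaaa => abbbaaaa => abbaaaa => abbaba => aba
  | ababab => aab => ab
  | abbbaaa => abbaaa => abbab => ab
  | abbbaab => abbaab => abbab => ab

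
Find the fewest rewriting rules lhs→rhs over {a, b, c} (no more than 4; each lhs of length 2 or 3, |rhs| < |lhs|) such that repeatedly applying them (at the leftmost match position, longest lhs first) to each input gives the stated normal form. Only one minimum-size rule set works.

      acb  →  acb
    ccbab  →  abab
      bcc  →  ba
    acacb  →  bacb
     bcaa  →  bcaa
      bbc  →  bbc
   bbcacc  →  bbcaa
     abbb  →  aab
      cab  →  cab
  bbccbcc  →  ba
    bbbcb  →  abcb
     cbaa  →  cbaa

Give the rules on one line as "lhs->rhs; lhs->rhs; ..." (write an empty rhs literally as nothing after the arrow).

aca->ba; bba->; bbb->ab; cc->a

  | acb
  | ccbab => abab
  | bcc => ba
  | acacb => bacb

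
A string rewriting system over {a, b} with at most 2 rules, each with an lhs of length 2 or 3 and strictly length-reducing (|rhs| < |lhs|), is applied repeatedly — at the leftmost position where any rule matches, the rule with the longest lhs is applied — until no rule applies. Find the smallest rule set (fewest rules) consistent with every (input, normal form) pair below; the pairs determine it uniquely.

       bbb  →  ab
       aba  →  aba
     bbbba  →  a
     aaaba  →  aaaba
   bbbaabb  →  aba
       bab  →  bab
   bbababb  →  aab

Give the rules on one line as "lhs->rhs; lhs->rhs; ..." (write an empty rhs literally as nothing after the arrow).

  | bbb => ab
  | aba
  | bbbba => abba => a
  | aaaba

abb->; bb->a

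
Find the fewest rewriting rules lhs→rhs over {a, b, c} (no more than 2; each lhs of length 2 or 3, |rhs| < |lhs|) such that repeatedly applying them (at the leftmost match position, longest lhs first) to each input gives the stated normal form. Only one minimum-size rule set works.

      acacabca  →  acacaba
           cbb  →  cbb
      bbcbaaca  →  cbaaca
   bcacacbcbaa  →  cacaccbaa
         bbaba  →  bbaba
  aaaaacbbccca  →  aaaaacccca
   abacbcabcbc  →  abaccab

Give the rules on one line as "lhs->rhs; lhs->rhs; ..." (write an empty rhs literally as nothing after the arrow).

  | acacabca => acacaba
  | cbb
  | bbcbaaca => bcbaaca => cbaaca
  | bcacacbcbaa => cacacbcbaa => cacaccbaa

abc->ab; bc->c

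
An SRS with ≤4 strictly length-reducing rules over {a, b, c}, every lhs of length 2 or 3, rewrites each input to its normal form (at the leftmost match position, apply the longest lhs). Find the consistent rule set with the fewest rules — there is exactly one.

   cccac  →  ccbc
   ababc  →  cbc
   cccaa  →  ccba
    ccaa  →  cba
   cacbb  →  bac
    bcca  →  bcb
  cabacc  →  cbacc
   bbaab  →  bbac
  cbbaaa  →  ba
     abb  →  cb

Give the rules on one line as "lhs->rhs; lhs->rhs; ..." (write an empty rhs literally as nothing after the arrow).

ab->c; ca->b; cab->cb; cbb->ac

  | cccac => ccbc
  | ababc => cabc => cbc
  | cccaa => ccba
  | ccaa => cba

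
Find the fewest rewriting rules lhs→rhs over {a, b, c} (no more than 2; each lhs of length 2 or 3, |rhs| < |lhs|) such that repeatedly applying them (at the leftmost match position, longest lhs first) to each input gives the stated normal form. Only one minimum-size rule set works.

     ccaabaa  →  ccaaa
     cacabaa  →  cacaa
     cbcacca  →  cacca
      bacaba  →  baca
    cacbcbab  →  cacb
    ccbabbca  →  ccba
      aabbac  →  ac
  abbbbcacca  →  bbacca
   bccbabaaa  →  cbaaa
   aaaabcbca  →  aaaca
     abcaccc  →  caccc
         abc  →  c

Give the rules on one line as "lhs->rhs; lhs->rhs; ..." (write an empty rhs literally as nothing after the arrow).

ab->; bc->

  | ccaabaa => ccaaa
  | cacabaa => cacaa
  | cbcacca => cacca
  | bacaba => baca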